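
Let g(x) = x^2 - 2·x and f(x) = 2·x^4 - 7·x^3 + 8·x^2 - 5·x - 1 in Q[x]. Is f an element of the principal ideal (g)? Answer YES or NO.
In Q[x] the ideal (g) consists of all multiples of g, so f ∈ (g) iff g | f, i.e. iff the remainder of f on division by g is 0. Divide f by g (g is monic, so eliminate the leading term of the running remainder at each step):
  leading term 2·x^4: subtract (2·x^2)·g(x) = 2·x^4 - 4·x^3, leaving -3·x^3 + 8·x^2 - 5·x - 1
  leading term -3·x^3: subtract (-3·x)·g(x) = -3·x^3 + 6·x^2, leaving 2·x^2 - 5·x - 1
  leading term 2·x^2: subtract (2)·g(x) = 2·x^2 - 4·x, leaving -x - 1
The remainder r(x) = -x - 1 ≠ 0 (and deg r < deg g), so g ∤ f, i.e. f ∉ (g).

Final answer: NO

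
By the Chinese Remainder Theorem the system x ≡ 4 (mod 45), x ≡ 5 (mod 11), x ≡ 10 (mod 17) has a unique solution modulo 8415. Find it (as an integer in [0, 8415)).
x ≡ 3019 (mod 8415); the representative in [0, 8415) is 3019

The moduli 45, 11, 17 are pairwise coprime, so by the CRT there is a unique solution mod 45·11·17 = 8415.
Solve by successive substitution. Start with x ≡ 4 (mod 45).
  Combine with x ≡ 5 (mod 11): write x = 4 + 45·t and require 4 + 45·t ≡ 5 (mod 11), i.e. 45·t ≡ 5 − 4 ≡ 1 (mod 11). Since 45^(−1) ≡ 1 (mod 11) (45 ≡ 1 (mod 11)), t ≡ 1·1 ≡ 1 (mod 11). So x ≡ 4 + 45·1 = 49 (mod 495).
  Combine with x ≡ 10 (mod 17): write x = 49 + 495·t and require 49 + 495·t ≡ 10 (mod 17), i.e. 495·t ≡ 10 − 49 ≡ 12 (mod 17). Since 495^(−1) ≡ 9 (mod 17) (495 ≡ 2 (mod 17)), t ≡ 9·12 ≡ 6 (mod 17). So x ≡ 49 + 495·6 = 3019 (mod 8415).
Unique solution in [0, 8415): x = 3019.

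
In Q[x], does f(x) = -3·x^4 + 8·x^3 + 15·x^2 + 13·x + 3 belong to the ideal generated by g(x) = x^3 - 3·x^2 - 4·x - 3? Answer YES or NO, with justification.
In Q[x] the ideal (g) consists of all multiples of g, so f ∈ (g) iff g | f, i.e. iff the remainder of f on division by g is 0. Divide f by g (g is monic, so eliminate the leading term of the running remainder at each step):
  leading term -3·x^4: subtract (-3·x)·g(x) = -3·x^4 + 9·x^3 + 12·x^2 + 9·x, leaving -x^3 + 3·x^2 + 4·x + 3
  leading term -x^3: subtract (-1)·g(x) = -x^3 + 3·x^2 + 4·x + 3, leaving 0
The remainder is 0, so f(x) = g(x) · h(x) with h(x) = -3·x - 1. Hence g | f, i.e. f ∈ (g).

Final answer: YES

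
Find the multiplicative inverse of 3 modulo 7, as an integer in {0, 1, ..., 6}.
Apply the extended Euclidean algorithm to (7, 3), tracking rows (r, s, t) with s·7 + t·3 = r. Each division r_prev = q·r_cur + r_new produces the new row as (previous row) − q·(current row):
  row A: (7, 1, 0)   [1·7 + 0·3 = 7]
  row B: (3, 0, 1)   [0·7 + 1·3 = 3]
  7 = 2·3 + 1   → row C = row A − 2·row B = (1, 1, −2)   [check: 1·7 − 2·3 = 1]
  3 = 3·1 + 0   → remainder 0, stop. gcd = 1 (last nonzero row C).
The gcd is 1, so 3 is invertible mod 7. The last nonzero row gives 1·7 − 2·3 = 1, so t = −2. So 3^(−1) ≡ −2 ≡ 5 (mod 7). Verify: 3 · 5 = 15 ≡ 1 (mod 7). ✓

Final answer: 3^(−1) ≡ 5 (mod 7)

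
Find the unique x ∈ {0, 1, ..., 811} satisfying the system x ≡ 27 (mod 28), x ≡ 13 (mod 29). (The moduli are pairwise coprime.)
x ≡ 419 (mod 812); the representative in [0, 812) is 419

The moduli 28, 29 are pairwise coprime, so by the CRT there is a unique solution mod 28·29 = 812.
Solve by successive substitution. Start with x ≡ 27 (mod 28).
  Combine with x ≡ 13 (mod 29): write x = 27 + 28·t and require 27 + 28·t ≡ 13 (mod 29), i.e. 28·t ≡ 13 − 27 ≡ 15 (mod 29). Since 28^(−1) ≡ 28 (mod 29), t ≡ 28·15 ≡ 14 (mod 29). So x ≡ 27 + 28·14 = 419 (mod 812).
Unique solution in [0, 812): x = 419.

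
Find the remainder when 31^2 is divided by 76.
Use repeated squaring. Binary(2) = 10. Walk through the bits of the exponent 2 left-to-right: at each bit after the leading one, square the running value, then multiply by 31 if the bit is 1 (always reducing mod 76):
  bit 1 = 1 (leading): start with 31.
  bit 2 = 0: square 31^2 = 961 ≡ 49 (mod 76).
Final value: 31^2 ≡ 49 (mod 76).

Final answer: 49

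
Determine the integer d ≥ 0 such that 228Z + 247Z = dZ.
In the PID Z, (a, b) is generated by gcd(a, b). Compute gcd(247, 228) with the extended Euclidean algorithm, tracking rows (r, s, t) with s·247 + t·228 = r:
  row A: (247, 1, 0)   [1·247 + 0·228 = 247]
  row B: (228, 0, 1)   [0·247 + 1·228 = 228]
  247 = 1·228 + 19   → row C = row A − 1·row B = (19, 1, −1)   [check: 1·247 − 1·228 = 19]
  228 = 12·19 + 0   → remainder 0, stop. gcd = 19 (last nonzero row C).
So gcd(228, 247) = 19, with Bézout identity 1·247 − 1·228 = 19. Containment (⊇): the Bézout identity exhibits 19 as an element of (228, 247), giving (19) ⊆ (228, 247). Containment (⊆): since 19 | 228 and 19 | 247 (228 = 19·12, 247 = 19·13), every Z-linear combination of 228 and 247 is divisible by 19, so (228, 247) ⊆ (19). Therefore (228, 247) = (19), d = 19.

Final answer: (228, 247) = (19); d = 19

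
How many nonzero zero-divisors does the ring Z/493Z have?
Z/493Z has 44 nonzero zero-divisors

In Z/493Z each nonzero element is either a unit (gcd with 493 is 1) or a zero-divisor (gcd > 1). The number of units is φ(493): factorise 493 = 17 · 29, so φ(493) = (17 − 1) · (29 − 1) = 16 · 28 = 448. The nonzero elements number 493 − 1 = 492. Hence the nonzero zero-divisors number 492 − 448 = 44.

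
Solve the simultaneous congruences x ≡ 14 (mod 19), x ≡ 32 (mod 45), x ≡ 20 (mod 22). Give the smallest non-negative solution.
The moduli 19, 45, 22 are pairwise coprime, so by the CRT there is a unique solution mod 19·45·22 = 18810.
Solve by successive substitution. Start with x ≡ 14 (mod 19).
  Combine with x ≡ 32 (mod 45): write x = 14 + 19·t and require 14 + 19·t ≡ 32 (mod 45), i.e. 19·t ≡ 32 − 14 ≡ 18 (mod 45). Since 19^(−1) ≡ 19 (mod 45), t ≡ 19·18 ≡ 27 (mod 45). So x ≡ 14 + 19·27 = 527 (mod 855).
  Combine with x ≡ 20 (mod 22): write x = 527 + 855·t and require 527 + 855·t ≡ 20 (mod 22), i.e. 855·t ≡ 20 − 527 ≡ 21 (mod 22). Since 855^(−1) ≡ 7 (mod 22) (855 ≡ 19 (mod 22)), t ≡ 7·21 ≡ 15 (mod 22). So x ≡ 527 + 855·15 = 13352 (mod 18810).
Unique solution in [0, 18810): x = 13352.

Final answer: x ≡ 13352 (mod 18810); the representative in [0, 18810) is 13352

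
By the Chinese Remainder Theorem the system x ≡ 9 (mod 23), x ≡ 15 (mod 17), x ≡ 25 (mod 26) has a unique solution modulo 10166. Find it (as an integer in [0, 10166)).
The moduli 23, 17, 26 are pairwise coprime, so by the CRT there is a unique solution mod 23·17·26 = 10166.
Solve by successive substitution. Start with x ≡ 9 (mod 23).
  Combine with x ≡ 15 (mod 17): write x = 9 + 23·t and require 9 + 23·t ≡ 15 (mod 17), i.e. 23·t ≡ 15 − 9 ≡ 6 (mod 17). Since 23^(−1) ≡ 3 (mod 17) (23 ≡ 6 (mod 17)), t ≡ 3·6 ≡ 1 (mod 17). So x ≡ 9 + 23·1 = 32 (mod 391).
  Combine with x ≡ 25 (mod 26): write x = 32 + 391·t and require 32 + 391·t ≡ 25 (mod 26), i.e. 391·t ≡ 25 − 32 ≡ 19 (mod 26). Since 391^(−1) ≡ 1 (mod 26) (391 ≡ 1 (mod 26)), t ≡ 1·19 ≡ 19 (mod 26). So x ≡ 32 + 391·19 = 7461 (mod 10166).
Unique solution in [0, 10166): x = 7461.

Final answer: x ≡ 7461 (mod 10166); the representative in [0, 10166) is 7461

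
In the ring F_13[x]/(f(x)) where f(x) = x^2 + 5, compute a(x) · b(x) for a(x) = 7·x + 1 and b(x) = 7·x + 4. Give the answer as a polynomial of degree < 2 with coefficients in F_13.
Multiply as integer polynomials: a · b = 49·x^2 + 35·x + 4. Reducing coefficients mod 13: a · b ≡ 10·x^2 + 9·x + 4. Now divide by f(x) = x^2 + 5 in F_13[x], eliminating the leading term at each step:
  leading term 10·x^2: subtract (10)·f(x) = 10·x^2 + 11, leaving 9·x + 6 (coefficients mod 13)
The degree is now < 2, so this is the remainder. Hence a · b ≡ 9·x + 6 in F_13[x]/(f).

Final answer: a · b ≡ 9·x + 6 (mod f(x))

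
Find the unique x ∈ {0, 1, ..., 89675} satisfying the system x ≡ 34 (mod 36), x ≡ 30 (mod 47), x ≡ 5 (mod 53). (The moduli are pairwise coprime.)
The moduli 36, 47, 53 are pairwise coprime, so by the CRT there is a unique solution mod 36·47·53 = 89676.
Solve by successive substitution. Start with x ≡ 34 (mod 36).
  Combine with x ≡ 30 (mod 47): write x = 34 + 36·t and require 34 + 36·t ≡ 30 (mod 47), i.e. 36·t ≡ 30 − 34 ≡ 43 (mod 47). Since 36^(−1) ≡ 17 (mod 47), t ≡ 17·43 ≡ 26 (mod 47). So x ≡ 34 + 36·26 = 970 (mod 1692).
  Combine with x ≡ 5 (mod 53): write x = 970 + 1692·t and require 970 + 1692·t ≡ 5 (mod 53), i.e. 1692·t ≡ 5 − 970 ≡ 42 (mod 53). Since 1692^(−1) ≡ 13 (mod 53) (1692 ≡ 49 (mod 53)), t ≡ 13·42 ≡ 16 (mod 53). So x ≡ 970 + 1692·16 = 28042 (mod 89676).
Unique solution in [0, 89676): x = 28042.

Final answer: x ≡ 28042 (mod 89676); the representative in [0, 89676) is 28042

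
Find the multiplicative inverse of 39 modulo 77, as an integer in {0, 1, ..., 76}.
39^(−1) ≡ 2 (mod 77)

Apply the extended Euclidean algorithm to (77, 39), tracking rows (r, s, t) with s·77 + t·39 = r. Each division r_prev = q·r_cur + r_new produces the new row as (previous row) − q·(current row):
  row A: (77, 1, 0)   [1·77 + 0·39 = 77]
  row B: (39, 0, 1)   [0·77 + 1·39 = 39]
  77 = 1·39 + 38   → row C = row A − 1·row B = (38, 1, −1)   [check: 1·77 − 1·39 = 38]
  39 = 1·38 + 1   → row D = row B − 1·row C = (1, −1, 2)   [check: −1·77 + 2·39 = 1]
  38 = 38·1 + 0   → remainder 0, stop. gcd = 1 (last nonzero row D).
The gcd is 1, so 39 is invertible mod 77. The last nonzero row gives −1·77 + 2·39 = 1, so t = 2. So 39^(−1) ≡ 2 (mod 77). Verify: 39 · 2 = 78 ≡ 1 (mod 77). ✓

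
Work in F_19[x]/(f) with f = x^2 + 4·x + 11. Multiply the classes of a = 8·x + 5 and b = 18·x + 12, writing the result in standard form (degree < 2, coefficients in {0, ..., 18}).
a · b ≡ 9·x + 15 (mod f(x))

Multiply as integer polynomials: a · b = 144·x^2 + 186·x + 60. Reducing coefficients mod 19: a · b ≡ 11·x^2 + 15·x + 3. Now divide by f(x) = x^2 + 4·x + 11 in F_19[x], eliminating the leading term at each step:
  leading term 11·x^2: subtract (11)·f(x) = 11·x^2 + 6·x + 7, leaving 9·x + 15 (coefficients mod 19)
The degree is now < 2, so this is the remainder. Hence a · b ≡ 9·x + 15 in F_19[x]/(f).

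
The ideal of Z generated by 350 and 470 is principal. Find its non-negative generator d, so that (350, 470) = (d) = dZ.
In the PID Z, (a, b) is generated by gcd(a, b). Compute gcd(470, 350) with the extended Euclidean algorithm, tracking rows (r, s, t) with s·470 + t·350 = r:
  row A: (470, 1, 0)   [1·470 + 0·350 = 470]
  row B: (350, 0, 1)   [0·470 + 1·350 = 350]
  470 = 1·350 + 120   → row C = row A − 1·row B = (120, 1, −1)   [check: 1·470 − 1·350 = 120]
  350 = 2·120 + 110   → row D = row B − 2·row C = (110, −2, 3)   [check: −2·470 + 3·350 = 110]
  120 = 1·110 + 10   → row E = row C − 1·row D = (10, 3, −4)   [check: 3·470 − 4·350 = 10]
  110 = 11·10 + 0   → remainder 0, stop. gcd = 10 (last nonzero row E).
So gcd(350, 470) = 10, with Bézout identity 3·470 − 4·350 = 10. Containment (⊇): the Bézout identity exhibits 10 as an element of (350, 470), giving (10) ⊆ (350, 470). Containment (⊆): since 10 | 350 and 10 | 470 (350 = 10·35, 470 = 10·47), every Z-linear combination of 350 and 470 is divisible by 10, so (350, 470) ⊆ (10). Therefore (350, 470) = (10), d = 10.

Final answer: (350, 470) = (10); d = 10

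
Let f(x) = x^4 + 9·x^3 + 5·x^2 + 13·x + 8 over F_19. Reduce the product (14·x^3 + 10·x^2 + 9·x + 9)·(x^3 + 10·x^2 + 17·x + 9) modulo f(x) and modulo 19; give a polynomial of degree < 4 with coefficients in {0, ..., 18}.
a · b ≡ 3·x^2 + 9·x + 11 (mod f(x))

Multiply as integer polynomials: a · b = 14·x^6 + 150·x^5 + 347·x^4 + 395·x^3 + 333·x^2 + 234·x + 81. Reducing coefficients mod 19: a · b ≡ 14·x^6 + 17·x^5 + 5·x^4 + 15·x^3 + 10·x^2 + 6·x + 5. Now divide by f(x) = x^4 + 9·x^3 + 5·x^2 + 13·x + 8 in F_19[x], eliminating the leading term at each step:
  leading term 14·x^6: subtract (14·x^2)·f(x) = 14·x^6 + 12·x^5 + 13·x^4 + 11·x^3 + 17·x^2, leaving 5·x^5 + 11·x^4 + 4·x^3 + 12·x^2 + 6·x + 5 (coefficients mod 19)
  leading term 5·x^5: subtract (5·x)·f(x) = 5·x^5 + 7·x^4 + 6·x^3 + 8·x^2 + 2·x, leaving 4·x^4 + 17·x^3 + 4·x^2 + 4·x + 5 (coefficients mod 19)
  leading term 4·x^4: subtract (4)·f(x) = 4·x^4 + 17·x^3 + x^2 + 14·x + 13, leaving 3·x^2 + 9·x + 11 (coefficients mod 19)
The degree is now < 4, so this is the remainder. Hence a · b ≡ 3·x^2 + 9·x + 11 in F_19[x]/(f).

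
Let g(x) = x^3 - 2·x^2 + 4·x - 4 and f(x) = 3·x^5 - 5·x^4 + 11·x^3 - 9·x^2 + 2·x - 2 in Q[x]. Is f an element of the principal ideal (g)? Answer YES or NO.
In Q[x] the ideal (g) consists of all multiples of g, so f ∈ (g) iff g | f, i.e. iff the remainder of f on division by g is 0. Divide f by g (g is monic, so eliminate the leading term of the running remainder at each step):
  leading term 3·x^5: subtract (3·x^2)·g(x) = 3·x^5 - 6·x^4 + 12·x^3 - 12·x^2, leaving x^4 - x^3 + 3·x^2 + 2·x - 2
  leading term x^4: subtract (x)·g(x) = x^4 - 2·x^3 + 4·x^2 - 4·x, leaving x^3 - x^2 + 6·x - 2
  leading term x^3: subtract (1)·g(x) = x^3 - 2·x^2 + 4·x - 4, leaving x^2 + 2·x + 2
The remainder r(x) = x^2 + 2·x + 2 ≠ 0 (and deg r < deg g), so g ∤ f, i.e. f ∉ (g).

Final answer: NO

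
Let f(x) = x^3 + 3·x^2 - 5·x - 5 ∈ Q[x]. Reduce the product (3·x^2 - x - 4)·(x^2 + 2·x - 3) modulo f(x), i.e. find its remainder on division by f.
a · b ≡ 12·x^2 - 10·x - 8 (mod f(x))

First multiply in Q[x] without reducing: a · b = 3·x^4 + 5·x^3 - 15·x^2 - 5·x + 12. Now divide by f(x) = x^3 + 3·x^2 - 5·x - 5, eliminating the leading term at each step:
  leading term 3·x^4: subtract (3·x)·f(x) = 3·x^4 + 9·x^3 - 15·x^2 - 15·x, leaving -4·x^3 + 10·x + 12
  leading term -4·x^3: subtract (-4)·f(x) = -4·x^3 - 12·x^2 + 20·x + 20, leaving 12·x^2 - 10·x - 8
The degree is now < 3, so this is the remainder. Hence a · b ≡ 12·x^2 - 10·x - 8 in Q[x]/(f).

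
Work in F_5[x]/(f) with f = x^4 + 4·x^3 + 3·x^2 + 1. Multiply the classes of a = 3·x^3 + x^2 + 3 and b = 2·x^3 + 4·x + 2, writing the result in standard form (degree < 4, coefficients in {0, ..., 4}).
a · b ≡ 4·x^3 + 4·x + 4 (mod f(x))

Multiply as integer polynomials: a · b = 6·x^6 + 2·x^5 + 12·x^4 + 16·x^3 + 2·x^2 + 12·x + 6. Reducing coefficients mod 5: a · b ≡ x^6 + 2·x^5 + 2·x^4 + x^3 + 2·x^2 + 2·x + 1. Now divide by f(x) = x^4 + 4·x^3 + 3·x^2 + 1 in F_5[x], eliminating the leading term at each step:
  leading term x^6: subtract (x^2)·f(x) = x^6 + 4·x^5 + 3·x^4 + x^2, leaving 3·x^5 + 4·x^4 + x^3 + x^2 + 2·x + 1 (coefficients mod 5)
  leading term 3·x^5: subtract (3·x)·f(x) = 3·x^5 + 2·x^4 + 4·x^3 + 3·x, leaving 2·x^4 + 2·x^3 + x^2 + 4·x + 1 (coefficients mod 5)
  leading term 2·x^4: subtract (2)·f(x) = 2·x^4 + 3·x^3 + x^2 + 2, leaving 4·x^3 + 4·x + 4 (coefficients mod 5)
The degree is now < 4, so this is the remainder. Hence a · b ≡ 4·x^3 + 4·x + 4 in F_5[x]/(f).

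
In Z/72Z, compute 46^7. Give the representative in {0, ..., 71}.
Use repeated squaring. Binary(7) = 111. Walk through the bits of the exponent 7 left-to-right: at each bit after the leading one, square the running value, then multiply by 46 if the bit is 1 (always reducing mod 72):
  bit 1 = 1 (leading): start with 46.
  bit 2 = 1: square 46^2 = 2116 ≡ 28; bit is 1, so multiply 28·46 = 1288 ≡ 64 (mod 72).
  bit 3 = 1: square 64^2 = 4096 ≡ 64; bit is 1, so multiply 64·46 = 2944 ≡ 64 (mod 72).
Final value: 46^7 ≡ 64 (mod 72).

Final answer: 64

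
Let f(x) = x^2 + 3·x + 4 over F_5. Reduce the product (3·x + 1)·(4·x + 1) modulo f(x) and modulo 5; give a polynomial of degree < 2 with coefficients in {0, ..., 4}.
a · b ≡ x + 3 (mod f(x))

Multiply as integer polynomials: a · b = 12·x^2 + 7·x + 1. Reducing coefficients mod 5: a · b ≡ 2·x^2 + 2·x + 1. Now divide by f(x) = x^2 + 3·x + 4 in F_5[x], eliminating the leading term at each step:
  leading term 2·x^2: subtract (2)·f(x) = 2·x^2 + x + 3, leaving x + 3 (coefficients mod 5)
The degree is now < 2, so this is the remainder. Hence a · b ≡ x + 3 in F_5[x]/(f).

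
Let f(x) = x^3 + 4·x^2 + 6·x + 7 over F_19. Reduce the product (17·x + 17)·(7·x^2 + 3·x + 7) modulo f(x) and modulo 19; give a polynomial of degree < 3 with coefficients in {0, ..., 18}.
a · b ≡ 17·x^2 + 7·x + 8 (mod f(x))

Multiply as integer polynomials: a · b = 119·x^3 + 170·x^2 + 170·x + 119. Reducing coefficients mod 19: a · b ≡ 5·x^3 + 18·x^2 + 18·x + 5. Now divide by f(x) = x^3 + 4·x^2 + 6·x + 7 in F_19[x], eliminating the leading term at each step:
  leading term 5·x^3: subtract (5)·f(x) = 5·x^3 + x^2 + 11·x + 16, leaving 17·x^2 + 7·x + 8 (coefficients mod 19)
The degree is now < 3, so this is the remainder. Hence a · b ≡ 17·x^2 + 7·x + 8 in F_19[x]/(f).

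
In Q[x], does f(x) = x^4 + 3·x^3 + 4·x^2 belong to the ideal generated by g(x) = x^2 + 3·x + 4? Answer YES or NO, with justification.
In Q[x] the ideal (g) consists of all multiples of g, so f ∈ (g) iff g | f, i.e. iff the remainder of f on division by g is 0. Divide f by g (g is monic, so eliminate the leading term of the running remainder at each step):
  leading term x^4: subtract (x^2)·g(x) = x^4 + 3·x^3 + 4·x^2, leaving 0
The remainder is 0, so f(x) = g(x) · h(x) with h(x) = x^2. Hence g | f, i.e. f ∈ (g).

Final answer: YES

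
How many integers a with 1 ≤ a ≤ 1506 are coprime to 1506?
The number of a ∈ {1, ..., 1506} with gcd(a, 1506) = 1 is by definition Euler's totient φ(1506). φ is multiplicative, with φ(p^e) = p^e − p^(e−1). Factorise 1506 = 2 · 3 · 251. Then
  φ(1506) = (2 − 1) · (3 − 1) · (251 − 1) = 1 · 2 · 250 = 500.
So there are 500 such integers.

Final answer: 500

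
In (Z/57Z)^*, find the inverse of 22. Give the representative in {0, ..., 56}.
22^(−1) ≡ 13 (mod 57)

Apply the extended Euclidean algorithm to (57, 22), tracking rows (r, s, t) with s·57 + t·22 = r. Each division r_prev = q·r_cur + r_new produces the new row as (previous row) − q·(current row):
  row A: (57, 1, 0)   [1·57 + 0·22 = 57]
  row B: (22, 0, 1)   [0·57 + 1·22 = 22]
  57 = 2·22 + 13   → row C = row A − 2·row B = (13, 1, −2)   [check: 1·57 − 2·22 = 13]
  22 = 1·13 + 9   → row D = row B − 1·row C = (9, −1, 3)   [check: −1·57 + 3·22 = 9]
  13 = 1·9 + 4   → row E = row C − 1·row D = (4, 2, −5)   [check: 2·57 − 5·22 = 4]
  9 = 2·4 + 1   → row F = row D − 2·row E = (1, −5, 13)   [check: −5·57 + 13·22 = 1]
  4 = 4·1 + 0   → remainder 0, stop. gcd = 1 (last nonzero row F).
The gcd is 1, so 22 is invertible mod 57. The last nonzero row gives −5·57 + 13·22 = 1, so t = 13. So 22^(−1) ≡ 13 (mod 57). Verify: 22 · 13 = 286 ≡ 1 (mod 57). ✓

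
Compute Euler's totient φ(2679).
φ(2679) = 1656

φ is multiplicative, with φ(p^e) = p^e − p^(e−1). Factorise 2679 = 3 · 19 · 47. Then
  φ(2679) = (3 − 1) · (19 − 1) · (47 − 1) = 2 · 18 · 46 = 1656.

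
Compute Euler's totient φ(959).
φ is multiplicative, with φ(p^e) = p^e − p^(e−1). Factorise 959 = 7 · 137. Then
  φ(959) = (7 − 1) · (137 − 1) = 6 · 136 = 816.

Final answer: φ(959) = 816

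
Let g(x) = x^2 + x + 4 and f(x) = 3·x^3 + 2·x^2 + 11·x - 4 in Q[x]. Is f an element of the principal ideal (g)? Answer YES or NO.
In Q[x] the ideal (g) consists of all multiples of g, so f ∈ (g) iff g | f, i.e. iff the remainder of f on division by g is 0. Divide f by g (g is monic, so eliminate the leading term of the running remainder at each step):
  leading term 3·x^3: subtract (3·x)·g(x) = 3·x^3 + 3·x^2 + 12·x, leaving -x^2 - x - 4
  leading term -x^2: subtract (-1)·g(x) = -x^2 - x - 4, leaving 0
The remainder is 0, so f(x) = g(x) · h(x) with h(x) = 3·x - 1. Hence g | f, i.e. f ∈ (g).

Final answer: YES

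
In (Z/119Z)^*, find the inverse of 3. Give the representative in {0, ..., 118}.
3^(−1) ≡ 40 (mod 119)

Apply the extended Euclidean algorithm to (119, 3), tracking rows (r, s, t) with s·119 + t·3 = r. Each division r_prev = q·r_cur + r_new produces the new row as (previous row) − q·(current row):
  row A: (119, 1, 0)   [1·119 + 0·3 = 119]
  row B: (3, 0, 1)   [0·119 + 1·3 = 3]
  119 = 39·3 + 2   → row C = row A − 39·row B = (2, 1, −39)   [check: 1·119 − 39·3 = 2]
  3 = 1·2 + 1   → row D = row B − 1·row C = (1, −1, 40)   [check: −1·119 + 40·3 = 1]
  2 = 2·1 + 0   → remainder 0, stop. gcd = 1 (last nonzero row D).
The gcd is 1, so 3 is invertible mod 119. The last nonzero row gives −1·119 + 40·3 = 1, so t = 40. So 3^(−1) ≡ 40 (mod 119). Verify: 3 · 40 = 120 ≡ 1 (mod 119). ✓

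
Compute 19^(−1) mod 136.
19^(−1) ≡ 43 (mod 136)

Apply the extended Euclidean algorithm to (136, 19), tracking rows (r, s, t) with s·136 + t·19 = r. Each division r_prev = q·r_cur + r_new produces the new row as (previous row) − q·(current row):
  row A: (136, 1, 0)   [1·136 + 0·19 = 136]
  row B: (19, 0, 1)   [0·136 + 1·19 = 19]
  136 = 7·19 + 3   → row C = row A − 7·row B = (3, 1, −7)   [check: 1·136 − 7·19 = 3]
  19 = 6·3 + 1   → row D = row B − 6·row C = (1, −6, 43)   [check: −6·136 + 43·19 = 1]
  3 = 3·1 + 0   → remainder 0, stop. gcd = 1 (last nonzero row D).
The gcd is 1, so 19 is invertible mod 136. The last nonzero row gives −6·136 + 43·19 = 1, so t = 43. So 19^(−1) ≡ 43 (mod 136). Verify: 19 · 43 = 817 ≡ 1 (mod 136). ✓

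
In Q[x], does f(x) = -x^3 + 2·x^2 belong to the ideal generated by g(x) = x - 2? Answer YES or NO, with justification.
YES

In Q[x] the ideal (g) consists of all multiples of g, so f ∈ (g) iff g | f, i.e. iff the remainder of f on division by g is 0. Divide f by g (g is monic, so eliminate the leading term of the running remainder at each step):
  leading term -x^3: subtract (-x^2)·g(x) = -x^3 + 2·x^2, leaving 0
The remainder is 0, so f(x) = g(x) · h(x) with h(x) = -x^2. Hence g | f, i.e. f ∈ (g).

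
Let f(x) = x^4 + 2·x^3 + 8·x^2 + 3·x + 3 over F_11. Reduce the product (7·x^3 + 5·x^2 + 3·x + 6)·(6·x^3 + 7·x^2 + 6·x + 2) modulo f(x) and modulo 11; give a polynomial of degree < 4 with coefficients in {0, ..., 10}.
a · b ≡ 4·x^3 + 3·x^2 + 2·x + 1 (mod f(x))

Multiply as integer polynomials: a · b = 42·x^6 + 79·x^5 + 95·x^4 + 101·x^3 + 70·x^2 + 42·x + 12. Reducing coefficients mod 11: a · b ≡ 9·x^6 + 2·x^5 + 7·x^4 + 2·x^3 + 4·x^2 + 9·x + 1. Now divide by f(x) = x^4 + 2·x^3 + 8·x^2 + 3·x + 3 in F_11[x], eliminating the leading term at each step:
  leading term 9·x^6: subtract (9·x^2)·f(x) = 9·x^6 + 7·x^5 + 6·x^4 + 5·x^3 + 5·x^2, leaving 6·x^5 + x^4 + 8·x^3 + 10·x^2 + 9·x + 1 (coefficients mod 11)
  leading term 6·x^5: subtract (6·x)·f(x) = 6·x^5 + x^4 + 4·x^3 + 7·x^2 + 7·x, leaving 4·x^3 + 3·x^2 + 2·x + 1 (coefficients mod 11)
The degree is now < 4, so this is the remainder. Hence a · b ≡ 4·x^3 + 3·x^2 + 2·x + 1 in F_11[x]/(f).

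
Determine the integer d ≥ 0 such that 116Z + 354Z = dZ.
In the PID Z, (a, b) is generated by gcd(a, b). Compute gcd(354, 116) with the extended Euclidean algorithm, tracking rows (r, s, t) with s·354 + t·116 = r:
  row A: (354, 1, 0)   [1·354 + 0·116 = 354]
  row B: (116, 0, 1)   [0·354 + 1·116 = 116]
  354 = 3·116 + 6   → row C = row A − 3·row B = (6, 1, −3)   [check: 1·354 − 3·116 = 6]
  116 = 19·6 + 2   → row D = row B − 19·row C = (2, −19, 58)   [check: −19·354 + 58·116 = 2]
  6 = 3·2 + 0   → remainder 0, stop. gcd = 2 (last nonzero row D).
So gcd(116, 354) = 2, with Bézout identity −19·354 + 58·116 = 2. Containment (⊇): the Bézout identity exhibits 2 as an element of (116, 354), giving (2) ⊆ (116, 354). Containment (⊆): since 2 | 116 and 2 | 354 (116 = 2·58, 354 = 2·177), every Z-linear combination of 116 and 354 is divisible by 2, so (116, 354) ⊆ (2). Therefore (116, 354) = (2), d = 2.

Final answer: (116, 354) = (2); d = 2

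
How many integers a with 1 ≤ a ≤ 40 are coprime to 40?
The number of a ∈ {1, ..., 40} with gcd(a, 40) = 1 is by definition Euler's totient φ(40). φ is multiplicative, with φ(p^e) = p^e − p^(e−1). Factorise 40 = 2^3 · 5. Then
  φ(40) = (2^3 − 2^2) · (5 − 1) = 4 · 4 = 16.
So there are 16 such integers.

Final answer: 16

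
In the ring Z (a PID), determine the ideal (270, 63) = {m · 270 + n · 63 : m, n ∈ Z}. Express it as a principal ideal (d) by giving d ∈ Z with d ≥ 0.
(270, 63) = (9); d = 9

In the PID Z, (a, b) is generated by gcd(a, b). Compute gcd(270, 63) with the extended Euclidean algorithm, tracking rows (r, s, t) with s·270 + t·63 = r:
  row A: (270, 1, 0)   [1·270 + 0·63 = 270]
  row B: (63, 0, 1)   [0·270 + 1·63 = 63]
  270 = 4·63 + 18   → row C = row A − 4·row B = (18, 1, −4)   [check: 1·270 − 4·63 = 18]
  63 = 3·18 + 9   → row D = row B − 3·row C = (9, −3, 13)   [check: −3·270 + 13·63 = 9]
  18 = 2·9 + 0   → remainder 0, stop. gcd = 9 (last nonzero row D).
So gcd(270, 63) = 9, with Bézout identity −3·270 + 13·63 = 9. Containment (⊇): the Bézout identity exhibits 9 as an element of (270, 63), giving (9) ⊆ (270, 63). Containment (⊆): since 9 | 270 and 9 | 63 (270 = 9·30, 63 = 9·7), every Z-linear combination of 270 and 63 is divisible by 9, so (270, 63) ⊆ (9). Therefore (270, 63) = (9), d = 9.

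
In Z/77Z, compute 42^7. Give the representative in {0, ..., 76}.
Use repeated squaring. Binary(7) = 111. Walk through the bits of the exponent 7 left-to-right: at each bit after the leading one, square the running value, then multiply by 42 if the bit is 1 (always reducing mod 77):
  bit 1 = 1 (leading): start with 42.
  bit 2 = 1: square 42^2 = 1764 ≡ 70; bit is 1, so multiply 70·42 = 2940 ≡ 14 (mod 77).
  bit 3 = 1: square 14^2 = 196 ≡ 42; bit is 1, so multiply 42·42 = 1764 ≡ 70 (mod 77).
Final value: 42^7 ≡ 70 (mod 77).

Final answer: 70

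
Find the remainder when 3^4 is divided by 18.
Use repeated squaring. Binary(4) = 100. Walk through the bits of the exponent 4 left-to-right: at each bit after the leading one, square the running value, then multiply by 3 if the bit is 1 (always reducing mod 18):
  bit 1 = 1 (leading): start with 3.
  bit 2 = 0: square 3^2 = 9 (mod 18).
  bit 3 = 0: square 9^2 = 81 ≡ 9 (mod 18).
Final value: 3^4 ≡ 9 (mod 18).

Final answer: 9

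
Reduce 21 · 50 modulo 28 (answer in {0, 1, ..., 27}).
Reduce the factors first: 50 ≡ 22 (mod 28), so 21 · 50 ≡ 21 · 22 (mod 28). 21 · 22 = 462. Dividing by 28: 462 = 16·28 + 14. So (21 · 50) mod 28 = 14.

Final answer: 14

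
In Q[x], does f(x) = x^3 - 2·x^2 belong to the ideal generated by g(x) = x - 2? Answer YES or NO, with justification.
YES

In Q[x] the ideal (g) consists of all multiples of g, so f ∈ (g) iff g | f, i.e. iff the remainder of f on division by g is 0. Divide f by g (g is monic, so eliminate the leading term of the running remainder at each step):
  leading term x^3: subtract (x^2)·g(x) = x^3 - 2·x^2, leaving 0
The remainder is 0, so f(x) = g(x) · h(x) with h(x) = x^2. Hence g | f, i.e. f ∈ (g).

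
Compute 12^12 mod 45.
Use repeated squaring. Binary(12) = 1100. Walk through the bits of the exponent 12 left-to-right: at each bit after the leading one, square the running value, then multiply by 12 if the bit is 1 (always reducing mod 45):
  bit 1 = 1 (leading): start with 12.
  bit 2 = 1: square 12^2 = 144 ≡ 9; bit is 1, so multiply 9·12 = 108 ≡ 18 (mod 45).
  bit 3 = 0: square 18^2 = 324 ≡ 9 (mod 45).
  bit 4 = 0: square 9^2 = 81 ≡ 36 (mod 45).
Final value: 12^12 ≡ 36 (mod 45).

Final answer: 36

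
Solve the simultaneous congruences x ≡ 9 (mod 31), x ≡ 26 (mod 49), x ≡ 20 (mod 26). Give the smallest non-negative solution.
x ≡ 3946 (mod 39494); the representative in [0, 39494) is 3946

The moduli 31, 49, 26 are pairwise coprime, so by the CRT there is a unique solution mod 31·49·26 = 39494.
Solve by successive substitution. Start with x ≡ 9 (mod 31).
  Combine with x ≡ 26 (mod 49): write x = 9 + 31·t and require 9 + 31·t ≡ 26 (mod 49), i.e. 31·t ≡ 26 − 9 ≡ 17 (mod 49). Since 31^(−1) ≡ 19 (mod 49), t ≡ 19·17 ≡ 29 (mod 49). So x ≡ 9 + 31·29 = 908 (mod 1519).
  Combine with x ≡ 20 (mod 26): write x = 908 + 1519·t and require 908 + 1519·t ≡ 20 (mod 26), i.e. 1519·t ≡ 20 − 908 ≡ 22 (mod 26). Since 1519^(−1) ≡ 19 (mod 26) (1519 ≡ 11 (mod 26)), t ≡ 19·22 ≡ 2 (mod 26). So x ≡ 908 + 1519·2 = 3946 (mod 39494).
Unique solution in [0, 39494): x = 3946.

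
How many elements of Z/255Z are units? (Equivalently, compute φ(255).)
An element a ∈ Z/255Z is a unit iff gcd(a, 255) = 1, so the number of units is φ(255). φ is multiplicative, with φ(p^e) = p^e − p^(e−1). Factorise 255 = 3 · 5 · 17. Then
  φ(255) = (3 − 1) · (5 − 1) · (17 − 1) = 2 · 4 · 16 = 128.

Final answer: Z/255Z has φ(255) = 128 units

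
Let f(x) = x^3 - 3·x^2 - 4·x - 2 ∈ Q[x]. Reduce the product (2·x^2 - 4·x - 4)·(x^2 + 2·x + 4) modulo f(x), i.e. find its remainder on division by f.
First multiply in Q[x] without reducing: a · b = 2·x^4 - 4·x^2 - 24·x - 16. Now divide by f(x) = x^3 - 3·x^2 - 4·x - 2, eliminating the leading term at each step:
  leading term 2·x^4: subtract (2·x)·f(x) = 2·x^4 - 6·x^3 - 8·x^2 - 4·x, leaving 6·x^3 + 4·x^2 - 20·x - 16
  leading term 6·x^3: subtract (6)·f(x) = 6·x^3 - 18·x^2 - 24·x - 12, leaving 22·x^2 + 4·x - 4
The degree is now < 3, so this is the remainder. Hence a · b ≡ 22·x^2 + 4·x - 4 in Q[x]/(f).

Final answer: a · b ≡ 22·x^2 + 4·x - 4 (mod f(x))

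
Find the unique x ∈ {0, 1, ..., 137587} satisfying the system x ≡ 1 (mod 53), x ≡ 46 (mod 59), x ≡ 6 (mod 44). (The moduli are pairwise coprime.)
The moduli 53, 59, 44 are pairwise coprime, so by the CRT there is a unique solution mod 53·59·44 = 137588.
Solve by successive substitution. Start with x ≡ 1 (mod 53).
  Combine with x ≡ 46 (mod 59): write x = 1 + 53·t and require 1 + 53·t ≡ 46 (mod 59), i.e. 53·t ≡ 46 − 1 ≡ 45 (mod 59). Since 53^(−1) ≡ 49 (mod 59), t ≡ 49·45 ≡ 22 (mod 59). So x ≡ 1 + 53·22 = 1167 (mod 3127).
  Combine with x ≡ 6 (mod 44): write x = 1167 + 3127·t and require 1167 + 3127·t ≡ 6 (mod 44), i.e. 3127·t ≡ 6 − 1167 ≡ 27 (mod 44). Since 3127^(−1) ≡ 15 (mod 44) (3127 ≡ 3 (mod 44)), t ≡ 15·27 ≡ 9 (mod 44). So x ≡ 1167 + 3127·9 = 29310 (mod 137588).
Unique solution in [0, 137588): x = 29310.

Final answer: x ≡ 29310 (mod 137588); the representative in [0, 137588) is 29310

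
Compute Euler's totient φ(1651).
φ(1651) = 1512

φ is multiplicative, with φ(p^e) = p^e − p^(e−1). Factorise 1651 = 13 · 127. Then
  φ(1651) = (13 − 1) · (127 − 1) = 12 · 126 = 1512.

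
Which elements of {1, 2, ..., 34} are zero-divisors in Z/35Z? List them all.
nonzero zero-divisors of Z/35Z = {5, 7, 10, 14, 15, 20, 21, 25, 28, 30}

An element a ∈ Z/35Z (with a ≠ 0) is a zero-divisor iff gcd(a, 35) > 1 (because a is a unit precisely when gcd(a, n) = 1, and in Z/nZ every nonzero, non-unit element is a zero-divisor). Scan a = 1, ..., 34 and keep those with gcd(a, 35) > 1:
  gcd(5, 35) = 5, gcd(7, 35) = 7, gcd(10, 35) = 5, gcd(14, 35) = 7, gcd(15, 35) = 5, gcd(20, 35) = 5, gcd(21, 35) = 7, gcd(25, 35) = 5, gcd(28, 35) = 7, gcd(30, 35) = 5.
All other a ∈ {1, ..., 34} have gcd(a, 35) = 1 and are units. So the nonzero zero-divisors are exactly the 10 values of a appearing in this scan.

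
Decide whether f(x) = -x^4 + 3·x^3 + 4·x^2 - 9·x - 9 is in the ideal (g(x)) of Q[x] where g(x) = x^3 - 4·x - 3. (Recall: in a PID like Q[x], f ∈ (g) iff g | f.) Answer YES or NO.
YES

In Q[x] the ideal (g) consists of all multiples of g, so f ∈ (g) iff g | f, i.e. iff the remainder of f on division by g is 0. Divide f by g (g is monic, so eliminate the leading term of the running remainder at each step):
  leading term -x^4: subtract (-x)·g(x) = -x^4 + 4·x^2 + 3·x, leaving 3·x^3 - 12·x - 9
  leading term 3·x^3: subtract (3)·g(x) = 3·x^3 - 12·x - 9, leaving 0
The remainder is 0, so f(x) = g(x) · h(x) with h(x) = 3 - x. Hence g | f, i.e. f ∈ (g).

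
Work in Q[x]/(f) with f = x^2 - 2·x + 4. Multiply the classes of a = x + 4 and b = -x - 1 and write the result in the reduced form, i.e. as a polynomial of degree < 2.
a · b ≡ -7·x (mod f(x))

First multiply in Q[x] without reducing: a · b = -x^2 - 5·x - 4. Now divide by f(x) = x^2 - 2·x + 4, eliminating the leading term at each step:
  leading term -x^2: subtract (-1)·f(x) = -x^2 + 2·x - 4, leaving -7·x
The degree is now < 2, so this is the remainder. Hence a · b ≡ -7·x in Q[x]/(f).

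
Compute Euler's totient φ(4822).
φ is multiplicative, with φ(p^e) = p^e − p^(e−1). Factorise 4822 = 2 · 2411. Then
  φ(4822) = (2 − 1) · (2411 − 1) = 1 · 2410 = 2410.

Final answer: φ(4822) = 2410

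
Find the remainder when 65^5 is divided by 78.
Use repeated squaring. Binary(5) = 101. Walk through the bits of the exponent 5 left-to-right: at each bit after the leading one, square the running value, then multiply by 65 if the bit is 1 (always reducing mod 78):
  bit 1 = 1 (leading): start with 65.
  bit 2 = 0: square 65^2 = 4225 ≡ 13 (mod 78).
  bit 3 = 1: square 13^2 = 169 ≡ 13; bit is 1, so multiply 13·65 = 845 ≡ 65 (mod 78).
Final value: 65^5 ≡ 65 (mod 78).

Final answer: 65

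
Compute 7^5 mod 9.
Use repeated squaring. Binary(5) = 101. Walk through the bits of the exponent 5 left-to-right: at each bit after the leading one, square the running value, then multiply by 7 if the bit is 1 (always reducing mod 9):
  bit 1 = 1 (leading): start with 7.
  bit 2 = 0: square 7^2 = 49 ≡ 4 (mod 9).
  bit 3 = 1: square 4^2 = 16 ≡ 7; bit is 1, so multiply 7·7 = 49 ≡ 4 (mod 9).
Final value: 7^5 ≡ 4 (mod 9).

Final answer: 4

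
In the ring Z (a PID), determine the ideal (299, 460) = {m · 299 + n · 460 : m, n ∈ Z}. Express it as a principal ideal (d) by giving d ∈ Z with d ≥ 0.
(299, 460) = (23); d = 23

In the PID Z, (a, b) is generated by gcd(a, b). Compute gcd(460, 299) with the extended Euclidean algorithm, tracking rows (r, s, t) with s·460 + t·299 = r:
  row A: (460, 1, 0)   [1·460 + 0·299 = 460]
  row B: (299, 0, 1)   [0·460 + 1·299 = 299]
  460 = 1·299 + 161   → row C = row A − 1·row B = (161, 1, −1)   [check: 1·460 − 1·299 = 161]
  299 = 1·161 + 138   → row D = row B − 1·row C = (138, −1, 2)   [check: −1·460 + 2·299 = 138]
  161 = 1·138 + 23   → row E = row C − 1·row D = (23, 2, −3)   [check: 2·460 − 3·299 = 23]
  138 = 6·23 + 0   → remainder 0, stop. gcd = 23 (last nonzero row E).
So gcd(299, 460) = 23, with Bézout identity 2·460 − 3·299 = 23. Containment (⊇): the Bézout identity exhibits 23 as an element of (299, 460), giving (23) ⊆ (299, 460). Containment (⊆): since 23 | 299 and 23 | 460 (299 = 23·13, 460 = 23·20), every Z-linear combination of 299 and 460 is divisible by 23, so (299, 460) ⊆ (23). Therefore (299, 460) = (23), d = 23.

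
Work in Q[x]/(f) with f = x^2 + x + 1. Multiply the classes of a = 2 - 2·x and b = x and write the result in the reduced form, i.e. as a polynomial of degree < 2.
a · b ≡ 4·x + 2 (mod f(x))

First multiply in Q[x] without reducing: a · b = -2·x^2 + 2·x. Now divide by f(x) = x^2 + x + 1, eliminating the leading term at each step:
  leading term -2·x^2: subtract (-2)·f(x) = -2·x^2 - 2·x - 2, leaving 4·x + 2
The degree is now < 2, so this is the remainder. Hence a · b ≡ 4·x + 2 in Q[x]/(f).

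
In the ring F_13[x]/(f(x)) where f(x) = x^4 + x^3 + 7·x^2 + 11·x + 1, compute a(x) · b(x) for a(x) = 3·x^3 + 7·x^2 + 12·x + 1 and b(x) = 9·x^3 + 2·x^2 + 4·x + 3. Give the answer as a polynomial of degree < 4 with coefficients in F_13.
Multiply as integer polynomials: a · b = 27·x^6 + 69·x^5 + 134·x^4 + 70·x^3 + 71·x^2 + 40·x + 3. Reducing coefficients mod 13: a · b ≡ x^6 + 4·x^5 + 4·x^4 + 5·x^3 + 6·x^2 + x + 3. Now divide by f(x) = x^4 + x^3 + 7·x^2 + 11·x + 1 in F_13[x], eliminating the leading term at each step:
  leading term x^6: subtract (x^2)·f(x) = x^6 + x^5 + 7·x^4 + 11·x^3 + x^2, leaving 3·x^5 + 10·x^4 + 7·x^3 + 5·x^2 + x + 3 (coefficients mod 13)
  leading term 3·x^5: subtract (3·x)·f(x) = 3·x^5 + 3·x^4 + 8·x^3 + 7·x^2 + 3·x, leaving 7·x^4 + 12·x^3 + 11·x^2 + 11·x + 3 (coefficients mod 13)
  leading term 7·x^4: subtract (7)·f(x) = 7·x^4 + 7·x^3 + 10·x^2 + 12·x + 7, leaving 5·x^3 + x^2 + 12·x + 9 (coefficients mod 13)
The degree is now < 4, so this is the remainder. Hence a · b ≡ 5·x^3 + x^2 + 12·x + 9 in F_13[x]/(f).

Final answer: a · b ≡ 5·x^3 + x^2 + 12·x + 9 (mod f(x))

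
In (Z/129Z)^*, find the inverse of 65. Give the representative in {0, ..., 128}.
65^(−1) ≡ 2 (mod 129)

Apply the extended Euclidean algorithm to (129, 65), tracking rows (r, s, t) with s·129 + t·65 = r. Each division r_prev = q·r_cur + r_new produces the new row as (previous row) − q·(current row):
  row A: (129, 1, 0)   [1·129 + 0·65 = 129]
  row B: (65, 0, 1)   [0·129 + 1·65 = 65]
  129 = 1·65 + 64   → row C = row A − 1·row B = (64, 1, −1)   [check: 1·129 − 1·65 = 64]
  65 = 1·64 + 1   → row D = row B − 1·row C = (1, −1, 2)   [check: −1·129 + 2·65 = 1]
  64 = 64·1 + 0   → remainder 0, stop. gcd = 1 (last nonzero row D).
The gcd is 1, so 65 is invertible mod 129. The last nonzero row gives −1·129 + 2·65 = 1, so t = 2. So 65^(−1) ≡ 2 (mod 129). Verify: 65 · 2 = 130 ≡ 1 (mod 129). ✓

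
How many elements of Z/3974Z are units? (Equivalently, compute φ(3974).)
Z/3974Z has φ(3974) = 1986 units

An element a ∈ Z/3974Z is a unit iff gcd(a, 3974) = 1, so the number of units is φ(3974). φ is multiplicative, with φ(p^e) = p^e − p^(e−1). Factorise 3974 = 2 · 1987. Then
  φ(3974) = (2 − 1) · (1987 − 1) = 1 · 1986 = 1986.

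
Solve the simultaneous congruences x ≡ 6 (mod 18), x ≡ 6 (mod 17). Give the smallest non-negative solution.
x ≡ 6 (mod 306); the representative in [0, 306) is 6

The moduli 18, 17 are pairwise coprime, so by the CRT there is a unique solution mod 18·17 = 306.
Solve by successive substitution. Start with x ≡ 6 (mod 18).
  Combine with x ≡ 6 (mod 17): write x = 6 + 18·t and require 6 + 18·t ≡ 6 (mod 17), i.e. 18·t ≡ 6 − 6 ≡ 0 (mod 17). Since 18^(−1) ≡ 1 (mod 17) (18 ≡ 1 (mod 17)), t ≡ 1·0 ≡ 0 (mod 17). So x ≡ 6 + 18·0 = 6 (mod 306).
Unique solution in [0, 306): x = 6.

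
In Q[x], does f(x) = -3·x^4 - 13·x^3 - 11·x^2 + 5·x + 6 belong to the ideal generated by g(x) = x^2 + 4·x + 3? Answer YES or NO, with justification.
In Q[x] the ideal (g) consists of all multiples of g, so f ∈ (g) iff g | f, i.e. iff the remainder of f on division by g is 0. Divide f by g (g is monic, so eliminate the leading term of the running remainder at each step):
  leading term -3·x^4: subtract (-3·x^2)·g(x) = -3·x^4 - 12·x^3 - 9·x^2, leaving -x^3 - 2·x^2 + 5·x + 6
  leading term -x^3: subtract (-x)·g(x) = -x^3 - 4·x^2 - 3·x, leaving 2·x^2 + 8·x + 6
  leading term 2·x^2: subtract (2)·g(x) = 2·x^2 + 8·x + 6, leaving 0
The remainder is 0, so f(x) = g(x) · h(x) with h(x) = -3·x^2 - x + 2. Hence g | f, i.e. f ∈ (g).

Final answer: YES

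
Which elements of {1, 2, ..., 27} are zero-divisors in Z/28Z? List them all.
nonzero zero-divisors of Z/28Z = {2, 4, 6, 7, 8, 10, 12, 14, 16, 18, 20, 21, 22, 24, 26}

An element a ∈ Z/28Z (with a ≠ 0) is a zero-divisor iff gcd(a, 28) > 1 (because a is a unit precisely when gcd(a, n) = 1, and in Z/nZ every nonzero, non-unit element is a zero-divisor). Scan a = 1, ..., 27 and keep those with gcd(a, 28) > 1:
  gcd(2, 28) = 2, gcd(4, 28) = 4, gcd(6, 28) = 2, gcd(7, 28) = 7, gcd(8, 28) = 4, gcd(10, 28) = 2, gcd(12, 28) = 4, gcd(14, 28) = 14, gcd(16, 28) = 4, gcd(18, 28) = 2, gcd(20, 28) = 4, gcd(21, 28) = 7, gcd(22, 28) = 2, gcd(24, 28) = 4, gcd(26, 28) = 2.
All other a ∈ {1, ..., 27} have gcd(a, 28) = 1 and are units. So the nonzero zero-divisors are exactly the 15 values of a appearing in this scan.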